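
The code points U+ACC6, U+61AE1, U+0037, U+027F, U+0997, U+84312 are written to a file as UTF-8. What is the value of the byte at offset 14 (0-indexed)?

U+ACC6 → 3-byte form EA B3 86 at offsets 0–2.
U+61AE1 → 4-byte form F1 A1 AB A1 at offsets 3–6.
U+0037 → 1-byte form 37 at offsets 7–7.
U+027F → 2-byte form C9 BF at offsets 8–9.
U+0997 → 3-byte form E0 A6 97 at offsets 10–12.
U+84312 → 4-byte form F2 84 8C 92 at offsets 13–16.
Offset 14 falls in char 6's range; it's byte 2 of F2 84 8C 92 = 0x84.

0x84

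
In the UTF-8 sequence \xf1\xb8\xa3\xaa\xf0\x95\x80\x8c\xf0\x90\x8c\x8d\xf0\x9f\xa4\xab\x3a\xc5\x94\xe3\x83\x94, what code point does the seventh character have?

U+30D4

Offset 0: leading byte 0xF1 = 11110001 → 4-byte char #1 = F1 B8 A3 AA.
Offset 4: leading byte 0xF0 = 11110000 → 4-byte char #2 = F0 95 80 8C.
Offset 8: leading byte 0xF0 = 11110000 → 4-byte char #3 = F0 90 8C 8D.
Offset 12: leading byte 0xF0 = 11110000 → 4-byte char #4 = F0 9F A4 AB.
Offset 16: leading byte 0x3A = 00111010 → 1-byte char #5 = 3A.
Offset 17: leading byte 0xC5 = 11000101 → 2-byte char #6 = C5 94.
Offset 19: leading byte 0xE3 = 11100011 → 3-byte char #7 = E3 83 94.
Leading byte 0xE3 = 11100011 matches 1110xxxx → 3-byte sequence.
Byte 1: 0xE3 = 11100011, payload 0011 (4 bits).
Byte 2: 0x83 = 10000011 (10xxxxxx ✓), payload 000011.
Byte 3: 0x94 = 10010100 (10xxxxxx ✓), payload 010100.
Concatenate: 0011000011010100 = 0x30D4 (16 bits → U+30D4).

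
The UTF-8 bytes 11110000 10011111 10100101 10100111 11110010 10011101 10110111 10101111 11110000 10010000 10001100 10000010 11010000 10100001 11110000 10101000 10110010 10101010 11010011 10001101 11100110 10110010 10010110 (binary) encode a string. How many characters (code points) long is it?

7

Byte at offset 0: 0xF0 = 11110000 → 4-byte char (#1). Advance 4.
Byte at offset 4: 0xF2 = 11110010 → 4-byte char (#2). Advance 4.
Byte at offset 8: 0xF0 = 11110000 → 4-byte char (#3). Advance 4.
Byte at offset 12: 0xD0 = 11010000 → 2-byte char (#4). Advance 2.
Byte at offset 14: 0xF0 = 11110000 → 4-byte char (#5). Advance 4.
Byte at offset 18: 0xD3 = 11010011 → 2-byte char (#6). Advance 2.
Byte at offset 20: 0xE6 = 11100110 → 3-byte char (#7). Advance 3.
Reached end at offset 23 after 7 code points.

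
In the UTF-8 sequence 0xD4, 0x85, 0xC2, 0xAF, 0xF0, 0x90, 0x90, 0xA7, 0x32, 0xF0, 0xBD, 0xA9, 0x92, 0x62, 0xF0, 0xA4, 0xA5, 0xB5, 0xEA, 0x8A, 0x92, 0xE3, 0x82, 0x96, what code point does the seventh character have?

Offset 0: leading byte 0xD4 = 11010100 → 2-byte char #1 = D4 85.
Offset 2: leading byte 0xC2 = 11000010 → 2-byte char #2 = C2 AF.
Offset 4: leading byte 0xF0 = 11110000 → 4-byte char #3 = F0 90 90 A7.
Offset 8: leading byte 0x32 = 00110010 → 1-byte char #4 = 32.
Offset 9: leading byte 0xF0 = 11110000 → 4-byte char #5 = F0 BD A9 92.
Offset 13: leading byte 0x62 = 01100010 → 1-byte char #6 = 62.
Offset 14: leading byte 0xF0 = 11110000 → 4-byte char #7 = F0 A4 A5 B5.
Leading byte 0xF0 = 11110000 matches 11110xxx → 4-byte sequence.
Byte 1: 0xF0 = 11110000, payload 000 (3 bits).
Byte 2: 0xA4 = 10100100 (10xxxxxx ✓), payload 100100.
Byte 3: 0xA5 = 10100101 (10xxxxxx ✓), payload 100101.
Byte 4: 0xB5 = 10110101 (10xxxxxx ✓), payload 110101.
Concatenate: 000100100100101110101 = 0x24975 (21 bits → U+24975).

U+24975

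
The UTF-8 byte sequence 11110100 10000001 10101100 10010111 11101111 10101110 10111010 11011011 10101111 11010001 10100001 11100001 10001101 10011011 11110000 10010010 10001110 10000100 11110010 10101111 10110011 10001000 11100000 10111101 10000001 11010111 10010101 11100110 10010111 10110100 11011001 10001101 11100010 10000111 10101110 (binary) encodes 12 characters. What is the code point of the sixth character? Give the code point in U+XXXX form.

Offset 0: leading byte 0xF4 = 11110100 → 4-byte char #1 = F4 81 AC 97.
Offset 4: leading byte 0xEF = 11101111 → 3-byte char #2 = EF AE BA.
Offset 7: leading byte 0xDB = 11011011 → 2-byte char #3 = DB AF.
Offset 9: leading byte 0xD1 = 11010001 → 2-byte char #4 = D1 A1.
Offset 11: leading byte 0xE1 = 11100001 → 3-byte char #5 = E1 8D 9B.
Offset 14: leading byte 0xF0 = 11110000 → 4-byte char #6 = F0 92 8E 84.
Leading byte 0xF0 = 11110000 matches 11110xxx → 4-byte sequence.
Byte 1: 0xF0 = 11110000, payload 000 (3 bits).
Byte 2: 0x92 = 10010010 (10xxxxxx ✓), payload 010010.
Byte 3: 0x8E = 10001110 (10xxxxxx ✓), payload 001110.
Byte 4: 0x84 = 10000100 (10xxxxxx ✓), payload 000100.
Concatenate: 000010010001110000100 = 0x12384 (21 bits → U+12384).

U+12384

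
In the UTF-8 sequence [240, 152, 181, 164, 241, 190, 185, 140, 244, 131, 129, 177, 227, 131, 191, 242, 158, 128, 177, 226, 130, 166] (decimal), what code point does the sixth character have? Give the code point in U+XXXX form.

Offset 0: leading byte 0xF0 = 11110000 → 4-byte char #1 = F0 98 B5 A4.
Offset 4: leading byte 0xF1 = 11110001 → 4-byte char #2 = F1 BE B9 8C.
Offset 8: leading byte 0xF4 = 11110100 → 4-byte char #3 = F4 83 81 B1.
Offset 12: leading byte 0xE3 = 11100011 → 3-byte char #4 = E3 83 BF.
Offset 15: leading byte 0xF2 = 11110010 → 4-byte char #5 = F2 9E 80 B1.
Offset 19: leading byte 0xE2 = 11100010 → 3-byte char #6 = E2 82 A6.
Leading byte 0xE2 = 11100010 matches 1110xxxx → 3-byte sequence.
Byte 1: 0xE2 = 11100010, payload 0010 (4 bits).
Byte 2: 0x82 = 10000010 (10xxxxxx ✓), payload 000010.
Byte 3: 0xA6 = 10100110 (10xxxxxx ✓), payload 100110.
Concatenate: 0010000010100110 = 0x20A6 (16 bits → U+20A6).

U+20A6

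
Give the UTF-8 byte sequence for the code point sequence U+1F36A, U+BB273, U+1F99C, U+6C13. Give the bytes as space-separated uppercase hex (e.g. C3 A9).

F0 9F 8D AA F2 BB 89 B3 F0 9F A6 9C E6 B0 93

U+1F36A: 4-byte form → F0 9F 8D AA.
U+BB273: 4-byte form → F2 BB 89 B3.
U+1F99C: 4-byte form → F0 9F A6 9C.
U+6C13: 3-byte form → E6 B0 93.
Concatenated (15 bytes): F0 9F 8D AA F2 BB 89 B3 F0 9F A6 9C E6 B0 93.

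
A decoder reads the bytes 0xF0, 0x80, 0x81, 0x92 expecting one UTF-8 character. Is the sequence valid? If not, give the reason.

invalid (overlong encoding)

Leading byte 0xF0 = 11110000 → 4-byte form.
Continuation bytes all match 10xxxxxx. Payload decodes to 0x52.
But 0x52 < 0x10000, the minimum for a 4-byte sequence — this is an overlong encoding.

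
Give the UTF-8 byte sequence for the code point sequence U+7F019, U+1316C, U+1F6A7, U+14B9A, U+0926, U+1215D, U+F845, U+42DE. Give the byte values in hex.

U+7F019: 4-byte form → F1 BF 80 99.
U+1316C: 4-byte form → F0 93 85 AC.
U+1F6A7: 4-byte form → F0 9F 9A A7.
U+14B9A: 4-byte form → F0 94 AE 9A.
U+0926: 3-byte form → E0 A4 A6.
U+1215D: 4-byte form → F0 92 85 9D.
U+F845: 3-byte form → EF A1 85.
U+42DE: 3-byte form → E4 8B 9E.
Concatenated (29 bytes): F1 BF 80 99 F0 93 85 AC F0 9F 9A A7 F0 94 AE 9A E0 A4 A6 F0 92 85 9D EF A1 85 E4 8B 9E.

F1 BF 80 99 F0 93 85 AC F0 9F 9A A7 F0 94 AE 9A E0 A4 A6 F0 92 85 9D EF A1 85 E4 8B 9E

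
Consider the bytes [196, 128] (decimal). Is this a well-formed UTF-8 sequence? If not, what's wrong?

Leading byte 0xC4 = 11000100 → 2-byte form.
Continuation bytes 0x80=10000000 all match 10xxxxxx.
Decoded value 0x100 is ≥ 0x80 (shortest form) and not a surrogate.

valid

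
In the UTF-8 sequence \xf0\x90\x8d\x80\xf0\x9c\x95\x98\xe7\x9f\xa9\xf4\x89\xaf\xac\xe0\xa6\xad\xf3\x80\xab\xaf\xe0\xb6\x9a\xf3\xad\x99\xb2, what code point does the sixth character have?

Offset 0: leading byte 0xF0 = 11110000 → 4-byte char #1 = F0 90 8D 80.
Offset 4: leading byte 0xF0 = 11110000 → 4-byte char #2 = F0 9C 95 98.
Offset 8: leading byte 0xE7 = 11100111 → 3-byte char #3 = E7 9F A9.
Offset 11: leading byte 0xF4 = 11110100 → 4-byte char #4 = F4 89 AF AC.
Offset 15: leading byte 0xE0 = 11100000 → 3-byte char #5 = E0 A6 AD.
Offset 18: leading byte 0xF3 = 11110011 → 4-byte char #6 = F3 80 AB AF.
Leading byte 0xF3 = 11110011 matches 11110xxx → 4-byte sequence.
Byte 1: 0xF3 = 11110011, payload 011 (3 bits).
Byte 2: 0x80 = 10000000 (10xxxxxx ✓), payload 000000.
Byte 3: 0xAB = 10101011 (10xxxxxx ✓), payload 101011.
Byte 4: 0xAF = 10101111 (10xxxxxx ✓), payload 101111.
Concatenate: 011000000101011101111 = 0xC0AEF (21 bits → U+C0AEF).

U+C0AEF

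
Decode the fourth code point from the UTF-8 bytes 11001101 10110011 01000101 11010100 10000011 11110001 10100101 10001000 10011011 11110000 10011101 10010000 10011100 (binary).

Offset 0: leading byte 0xCD = 11001101 → 2-byte char #1 = CD B3.
Offset 2: leading byte 0x45 = 01000101 → 1-byte char #2 = 45.
Offset 3: leading byte 0xD4 = 11010100 → 2-byte char #3 = D4 83.
Offset 5: leading byte 0xF1 = 11110001 → 4-byte char #4 = F1 A5 88 9B.
Leading byte 0xF1 = 11110001 matches 11110xxx → 4-byte sequence.
Byte 1: 0xF1 = 11110001, payload 001 (3 bits).
Byte 2: 0xA5 = 10100101 (10xxxxxx ✓), payload 100101.
Byte 3: 0x88 = 10001000 (10xxxxxx ✓), payload 001000.
Byte 4: 0x9B = 10011011 (10xxxxxx ✓), payload 011011.
Concatenate: 001100101001000011011 = 0x6521B (21 bits → U+6521B).

U+6521B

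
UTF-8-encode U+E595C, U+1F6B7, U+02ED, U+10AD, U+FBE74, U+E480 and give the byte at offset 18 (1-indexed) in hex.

0xEE

1-indexed offset 18 is 0-indexed offset 17.
U+E595C → 4-byte form F3 A5 A5 9C at offsets 0–3.
U+1F6B7 → 4-byte form F0 9F 9A B7 at offsets 4–7.
U+02ED → 2-byte form CB AD at offsets 8–9.
U+10AD → 3-byte form E1 82 AD at offsets 10–12.
U+FBE74 → 4-byte form F3 BB B9 B4 at offsets 13–16.
U+E480 → 3-byte form EE 92 80 at offsets 17–19.
Offset 17 falls in char 6's range; it's byte 1 of EE 92 80 = 0xEE.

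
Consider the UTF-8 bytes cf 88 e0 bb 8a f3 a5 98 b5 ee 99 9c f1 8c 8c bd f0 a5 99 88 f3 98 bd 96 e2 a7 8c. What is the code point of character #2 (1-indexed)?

U+0ECA

Offset 0: leading byte 0xCF = 11001111 → 2-byte char #1 = CF 88.
Offset 2: leading byte 0xE0 = 11100000 → 3-byte char #2 = E0 BB 8A.
Leading byte 0xE0 = 11100000 matches 1110xxxx → 3-byte sequence.
Byte 1: 0xE0 = 11100000, payload 0000 (4 bits).
Byte 2: 0xBB = 10111011 (10xxxxxx ✓), payload 111011.
Byte 3: 0x8A = 10001010 (10xxxxxx ✓), payload 001010.
Concatenate: 0000111011001010 = 0xECA (16 bits → U+0ECA).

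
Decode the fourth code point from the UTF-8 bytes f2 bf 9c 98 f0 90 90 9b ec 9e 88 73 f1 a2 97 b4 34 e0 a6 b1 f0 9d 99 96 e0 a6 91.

U+0073

Offset 0: leading byte 0xF2 = 11110010 → 4-byte char #1 = F2 BF 9C 98.
Offset 4: leading byte 0xF0 = 11110000 → 4-byte char #2 = F0 90 90 9B.
Offset 8: leading byte 0xEC = 11101100 → 3-byte char #3 = EC 9E 88.
Offset 11: leading byte 0x73 = 01110011 → 1-byte char #4 = 73.
Leading byte 0x73 = 01110011 matches 0xxxxxxx → 1-byte sequence.
Byte 1: 0x73 = 01110011, payload 1110011 (7 bits).
Concatenate: 1110011 = 0x73 (7 bits → U+0073).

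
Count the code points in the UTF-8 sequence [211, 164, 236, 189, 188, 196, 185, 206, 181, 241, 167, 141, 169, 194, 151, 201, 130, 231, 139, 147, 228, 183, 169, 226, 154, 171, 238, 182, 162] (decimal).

Byte at offset 0: 0xD3 = 11010011 → 2-byte char (#1). Advance 2.
Byte at offset 2: 0xEC = 11101100 → 3-byte char (#2). Advance 3.
Byte at offset 5: 0xC4 = 11000100 → 2-byte char (#3). Advance 2.
Byte at offset 7: 0xCE = 11001110 → 2-byte char (#4). Advance 2.
Byte at offset 9: 0xF1 = 11110001 → 4-byte char (#5). Advance 4.
Byte at offset 13: 0xC2 = 11000010 → 2-byte char (#6). Advance 2.
Byte at offset 15: 0xC9 = 11001001 → 2-byte char (#7). Advance 2.
Byte at offset 17: 0xE7 = 11100111 → 3-byte char (#8). Advance 3.
Byte at offset 20: 0xE4 = 11100100 → 3-byte char (#9). Advance 3.
Byte at offset 23: 0xE2 = 11100010 → 3-byte char (#10). Advance 3.
Byte at offset 26: 0xEE = 11101110 → 3-byte char (#11). Advance 3.
Reached end at offset 29 after 11 code points.

11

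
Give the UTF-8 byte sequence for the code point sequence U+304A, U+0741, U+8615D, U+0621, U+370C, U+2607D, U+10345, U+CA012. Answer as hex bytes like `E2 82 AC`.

E3 81 8A DD 81 F2 86 85 9D D8 A1 E3 9C 8C F0 A6 81 BD F0 90 8D 85 F3 8A 80 92

U+304A: 3-byte form → E3 81 8A.
U+0741: 2-byte form → DD 81.
U+8615D: 4-byte form → F2 86 85 9D.
U+0621: 2-byte form → D8 A1.
U+370C: 3-byte form → E3 9C 8C.
U+2607D: 4-byte form → F0 A6 81 BD.
U+10345: 4-byte form → F0 90 8D 85.
U+CA012: 4-byte form → F3 8A 80 92.
Concatenated (26 bytes): E3 81 8A DD 81 F2 86 85 9D D8 A1 E3 9C 8C F0 A6 81 BD F0 90 8D 85 F3 8A 80 92.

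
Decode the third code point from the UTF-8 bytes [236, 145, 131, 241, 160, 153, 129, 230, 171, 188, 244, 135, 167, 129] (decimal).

Offset 0: leading byte 0xEC = 11101100 → 3-byte char #1 = EC 91 83.
Offset 3: leading byte 0xF1 = 11110001 → 4-byte char #2 = F1 A0 99 81.
Offset 7: leading byte 0xE6 = 11100110 → 3-byte char #3 = E6 AB BC.
Leading byte 0xE6 = 11100110 matches 1110xxxx → 3-byte sequence.
Byte 1: 0xE6 = 11100110, payload 0110 (4 bits).
Byte 2: 0xAB = 10101011 (10xxxxxx ✓), payload 101011.
Byte 3: 0xBC = 10111100 (10xxxxxx ✓), payload 111100.
Concatenate: 0110101011111100 = 0x6AFC (16 bits → U+6AFC).

U+6AFC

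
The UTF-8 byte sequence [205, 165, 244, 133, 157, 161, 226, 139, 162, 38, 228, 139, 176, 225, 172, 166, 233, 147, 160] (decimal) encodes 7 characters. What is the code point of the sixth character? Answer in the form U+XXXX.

U+1B26

Offset 0: leading byte 0xCD = 11001101 → 2-byte char #1 = CD A5.
Offset 2: leading byte 0xF4 = 11110100 → 4-byte char #2 = F4 85 9D A1.
Offset 6: leading byte 0xE2 = 11100010 → 3-byte char #3 = E2 8B A2.
Offset 9: leading byte 0x26 = 00100110 → 1-byte char #4 = 26.
Offset 10: leading byte 0xE4 = 11100100 → 3-byte char #5 = E4 8B B0.
Offset 13: leading byte 0xE1 = 11100001 → 3-byte char #6 = E1 AC A6.
Leading byte 0xE1 = 11100001 matches 1110xxxx → 3-byte sequence.
Byte 1: 0xE1 = 11100001, payload 0001 (4 bits).
Byte 2: 0xAC = 10101100 (10xxxxxx ✓), payload 101100.
Byte 3: 0xA6 = 10100110 (10xxxxxx ✓), payload 100110.
Concatenate: 0001101100100110 = 0x1B26 (16 bits → U+1B26).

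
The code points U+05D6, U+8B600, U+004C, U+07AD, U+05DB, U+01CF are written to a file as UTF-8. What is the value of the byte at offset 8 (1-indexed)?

0xDE

1-indexed offset 8 is 0-indexed offset 7.
U+05D6 → 2-byte form D7 96 at offsets 0–1.
U+8B600 → 4-byte form F2 8B 98 80 at offsets 2–5.
U+004C → 1-byte form 4C at offsets 6–6.
U+07AD → 2-byte form DE AD at offsets 7–8.
Offset 7 falls in char 4's range; it's byte 1 of DE AD = 0xDE.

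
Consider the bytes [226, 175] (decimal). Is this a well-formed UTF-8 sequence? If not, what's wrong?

Leading byte 0xE2 = 11100010 → 3-byte form, but only 2 bytes are present.

invalid (sequence truncated)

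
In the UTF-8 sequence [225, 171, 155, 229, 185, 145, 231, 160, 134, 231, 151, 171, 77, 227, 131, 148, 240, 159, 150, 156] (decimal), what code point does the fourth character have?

U+75EB

Offset 0: leading byte 0xE1 = 11100001 → 3-byte char #1 = E1 AB 9B.
Offset 3: leading byte 0xE5 = 11100101 → 3-byte char #2 = E5 B9 91.
Offset 6: leading byte 0xE7 = 11100111 → 3-byte char #3 = E7 A0 86.
Offset 9: leading byte 0xE7 = 11100111 → 3-byte char #4 = E7 97 AB.
Leading byte 0xE7 = 11100111 matches 1110xxxx → 3-byte sequence.
Byte 1: 0xE7 = 11100111, payload 0111 (4 bits).
Byte 2: 0x97 = 10010111 (10xxxxxx ✓), payload 010111.
Byte 3: 0xAB = 10101011 (10xxxxxx ✓), payload 101011.
Concatenate: 0111010111101011 = 0x75EB (16 bits → U+75EB).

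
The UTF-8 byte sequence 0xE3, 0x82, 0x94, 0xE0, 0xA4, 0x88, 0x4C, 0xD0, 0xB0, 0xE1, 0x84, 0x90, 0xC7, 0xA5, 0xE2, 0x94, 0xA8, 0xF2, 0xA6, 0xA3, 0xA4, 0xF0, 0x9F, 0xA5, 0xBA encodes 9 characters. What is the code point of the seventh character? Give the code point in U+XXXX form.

Offset 0: leading byte 0xE3 = 11100011 → 3-byte char #1 = E3 82 94.
Offset 3: leading byte 0xE0 = 11100000 → 3-byte char #2 = E0 A4 88.
Offset 6: leading byte 0x4C = 01001100 → 1-byte char #3 = 4C.
Offset 7: leading byte 0xD0 = 11010000 → 2-byte char #4 = D0 B0.
Offset 9: leading byte 0xE1 = 11100001 → 3-byte char #5 = E1 84 90.
Offset 12: leading byte 0xC7 = 11000111 → 2-byte char #6 = C7 A5.
Offset 14: leading byte 0xE2 = 11100010 → 3-byte char #7 = E2 94 A8.
Leading byte 0xE2 = 11100010 matches 1110xxxx → 3-byte sequence.
Byte 1: 0xE2 = 11100010, payload 0010 (4 bits).
Byte 2: 0x94 = 10010100 (10xxxxxx ✓), payload 010100.
Byte 3: 0xA8 = 10101000 (10xxxxxx ✓), payload 101000.
Concatenate: 0010010100101000 = 0x2528 (16 bits → U+2528).

U+2528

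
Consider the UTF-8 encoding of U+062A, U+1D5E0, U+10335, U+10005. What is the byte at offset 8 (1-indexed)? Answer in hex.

1-indexed offset 8 is 0-indexed offset 7.
U+062A → 2-byte form D8 AA at offsets 0–1.
U+1D5E0 → 4-byte form F0 9D 97 A0 at offsets 2–5.
U+10335 → 4-byte form F0 90 8C B5 at offsets 6–9.
Offset 7 falls in char 3's range; it's byte 2 of F0 90 8C B5 = 0x90.

0x90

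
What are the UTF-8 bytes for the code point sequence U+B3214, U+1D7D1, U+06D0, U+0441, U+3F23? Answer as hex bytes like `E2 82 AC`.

F2 B3 88 94 F0 9D 9F 91 DB 90 D1 81 E3 BC A3

U+B3214: 4-byte form → F2 B3 88 94.
U+1D7D1: 4-byte form → F0 9D 9F 91.
U+06D0: 2-byte form → DB 90.
U+0441: 2-byte form → D1 81.
U+3F23: 3-byte form → E3 BC A3.
Concatenated (15 bytes): F2 B3 88 94 F0 9D 9F 91 DB 90 D1 81 E3 BC A3.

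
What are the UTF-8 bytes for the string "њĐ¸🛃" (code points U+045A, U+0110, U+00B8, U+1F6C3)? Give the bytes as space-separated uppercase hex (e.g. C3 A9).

D1 9A C4 90 C2 B8 F0 9F 9B 83

U+045A: 2-byte form → D1 9A.
U+0110: 2-byte form → C4 90.
U+00B8: 2-byte form → C2 B8.
U+1F6C3: 4-byte form → F0 9F 9B 83.
Concatenated (10 bytes): D1 9A C4 90 C2 B8 F0 9F 9B 83.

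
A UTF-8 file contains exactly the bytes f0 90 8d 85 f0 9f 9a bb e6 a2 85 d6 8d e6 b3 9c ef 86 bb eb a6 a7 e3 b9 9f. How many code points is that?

Byte at offset 0: 0xF0 = 11110000 → 4-byte char (#1). Advance 4.
Byte at offset 4: 0xF0 = 11110000 → 4-byte char (#2). Advance 4.
Byte at offset 8: 0xE6 = 11100110 → 3-byte char (#3). Advance 3.
Byte at offset 11: 0xD6 = 11010110 → 2-byte char (#4). Advance 2.
Byte at offset 13: 0xE6 = 11100110 → 3-byte char (#5). Advance 3.
Byte at offset 16: 0xEF = 11101111 → 3-byte char (#6). Advance 3.
Byte at offset 19: 0xEB = 11101011 → 3-byte char (#7). Advance 3.
Byte at offset 22: 0xE3 = 11100011 → 3-byte char (#8). Advance 3.
Reached end at offset 25 after 8 code points.

8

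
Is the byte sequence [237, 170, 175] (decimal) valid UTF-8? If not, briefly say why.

Structurally a 3-byte sequence; payload = 0xDAAF.
But 0xDAAF is in U+D800–U+DFFF, the surrogate range. Surrogates are not Unicode scalar values and are forbidden in UTF-8.

invalid (encodes a surrogate (U+D800–U+DFFF))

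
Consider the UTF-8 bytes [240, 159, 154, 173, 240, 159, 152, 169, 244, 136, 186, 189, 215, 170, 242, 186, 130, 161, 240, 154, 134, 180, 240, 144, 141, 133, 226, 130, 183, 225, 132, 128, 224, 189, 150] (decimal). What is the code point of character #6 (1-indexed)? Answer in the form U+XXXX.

Offset 0: leading byte 0xF0 = 11110000 → 4-byte char #1 = F0 9F 9A AD.
Offset 4: leading byte 0xF0 = 11110000 → 4-byte char #2 = F0 9F 98 A9.
Offset 8: leading byte 0xF4 = 11110100 → 4-byte char #3 = F4 88 BA BD.
Offset 12: leading byte 0xD7 = 11010111 → 2-byte char #4 = D7 AA.
Offset 14: leading byte 0xF2 = 11110010 → 4-byte char #5 = F2 BA 82 A1.
Offset 18: leading byte 0xF0 = 11110000 → 4-byte char #6 = F0 9A 86 B4.
Leading byte 0xF0 = 11110000 matches 11110xxx → 4-byte sequence.
Byte 1: 0xF0 = 11110000, payload 000 (3 bits).
Byte 2: 0x9A = 10011010 (10xxxxxx ✓), payload 011010.
Byte 3: 0x86 = 10000110 (10xxxxxx ✓), payload 000110.
Byte 4: 0xB4 = 10110100 (10xxxxxx ✓), payload 110100.
Concatenate: 000011010000110110100 = 0x1A1B4 (21 bits → U+1A1B4).

U+1A1B4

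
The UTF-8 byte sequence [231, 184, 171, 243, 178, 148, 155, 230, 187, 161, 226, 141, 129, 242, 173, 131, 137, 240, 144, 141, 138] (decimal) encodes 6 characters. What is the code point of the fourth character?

U+2341

Offset 0: leading byte 0xE7 = 11100111 → 3-byte char #1 = E7 B8 AB.
Offset 3: leading byte 0xF3 = 11110011 → 4-byte char #2 = F3 B2 94 9B.
Offset 7: leading byte 0xE6 = 11100110 → 3-byte char #3 = E6 BB A1.
Offset 10: leading byte 0xE2 = 11100010 → 3-byte char #4 = E2 8D 81.
Leading byte 0xE2 = 11100010 matches 1110xxxx → 3-byte sequence.
Byte 1: 0xE2 = 11100010, payload 0010 (4 bits).
Byte 2: 0x8D = 10001101 (10xxxxxx ✓), payload 001101.
Byte 3: 0x81 = 10000001 (10xxxxxx ✓), payload 000001.
Concatenate: 0010001101000001 = 0x2341 (16 bits → U+2341).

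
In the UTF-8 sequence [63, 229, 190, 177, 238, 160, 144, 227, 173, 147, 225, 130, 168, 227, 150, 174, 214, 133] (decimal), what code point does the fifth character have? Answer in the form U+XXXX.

Offset 0: leading byte 0x3F = 00111111 → 1-byte char #1 = 3F.
Offset 1: leading byte 0xE5 = 11100101 → 3-byte char #2 = E5 BE B1.
Offset 4: leading byte 0xEE = 11101110 → 3-byte char #3 = EE A0 90.
Offset 7: leading byte 0xE3 = 11100011 → 3-byte char #4 = E3 AD 93.
Offset 10: leading byte 0xE1 = 11100001 → 3-byte char #5 = E1 82 A8.
Leading byte 0xE1 = 11100001 matches 1110xxxx → 3-byte sequence.
Byte 1: 0xE1 = 11100001, payload 0001 (4 bits).
Byte 2: 0x82 = 10000010 (10xxxxxx ✓), payload 000010.
Byte 3: 0xA8 = 10101000 (10xxxxxx ✓), payload 101000.
Concatenate: 0001000010101000 = 0x10A8 (16 bits → U+10A8).

U+10A8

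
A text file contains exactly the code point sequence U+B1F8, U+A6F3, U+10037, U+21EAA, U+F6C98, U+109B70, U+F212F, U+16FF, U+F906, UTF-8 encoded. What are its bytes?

U+B1F8: 3-byte form → EB 87 B8.
U+A6F3: 3-byte form → EA 9B B3.
U+10037: 4-byte form → F0 90 80 B7.
U+21EAA: 4-byte form → F0 A1 BA AA.
U+F6C98: 4-byte form → F3 B6 B2 98.
U+109B70: 4-byte form → F4 89 AD B0.
U+F212F: 4-byte form → F3 B2 84 AF.
U+16FF: 3-byte form → E1 9B BF.
U+F906: 3-byte form → EF A4 86.
Concatenated (32 bytes): EB 87 B8 EA 9B B3 F0 90 80 B7 F0 A1 BA AA F3 B6 B2 98 F4 89 AD B0 F3 B2 84 AF E1 9B BF EF A4 86.

EB 87 B8 EA 9B B3 F0 90 80 B7 F0 A1 BA AA F3 B6 B2 98 F4 89 AD B0 F3 B2 84 AF E1 9B BF EF A4 86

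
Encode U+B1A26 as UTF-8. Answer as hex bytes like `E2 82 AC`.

F2 B1 A8 A6

U+B1A26 = 0xB1A26 = 727590 decimal. In range U+10000–U+10FFFF → 4-byte form: 11110xxx 10xxxxxx 10xxxxxx 10xxxxxx.
Binary (21 bits): 010110001101000100110.
Split 3+6+6+6: 010 | 110001 | 101000 | 100110.
Byte 1: 11110010 = 0xF2.
Byte 2: 10110001 = 0xB1.
Byte 3: 10101000 = 0xA8.
Byte 4: 10100110 = 0xA6.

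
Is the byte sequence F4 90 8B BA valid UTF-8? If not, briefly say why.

Leading byte 0xF4 = 11110100 → 4-byte form.
Payload = 0x1102FA, which exceeds U+10FFFF, the maximum Unicode code point. (Leading bytes F5–FF, or F4 followed by ≥ 0x90, are invalid.)

invalid (encodes a value above U+10FFFF)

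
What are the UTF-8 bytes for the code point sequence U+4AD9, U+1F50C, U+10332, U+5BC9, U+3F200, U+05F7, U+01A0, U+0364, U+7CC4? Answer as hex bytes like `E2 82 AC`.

U+4AD9: 3-byte form → E4 AB 99.
U+1F50C: 4-byte form → F0 9F 94 8C.
U+10332: 4-byte form → F0 90 8C B2.
U+5BC9: 3-byte form → E5 AF 89.
U+3F200: 4-byte form → F0 BF 88 80.
U+05F7: 2-byte form → D7 B7.
U+01A0: 2-byte form → C6 A0.
U+0364: 2-byte form → CD A4.
U+7CC4: 3-byte form → E7 B3 84.
Concatenated (27 bytes): E4 AB 99 F0 9F 94 8C F0 90 8C B2 E5 AF 89 F0 BF 88 80 D7 B7 C6 A0 CD A4 E7 B3 84.

E4 AB 99 F0 9F 94 8C F0 90 8C B2 E5 AF 89 F0 BF 88 80 D7 B7 C6 A0 CD A4 E7 B3 84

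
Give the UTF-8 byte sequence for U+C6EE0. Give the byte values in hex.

F3 86 BB A0

U+C6EE0 = 0xC6EE0 = 814816 decimal. In range U+10000–U+10FFFF → 4-byte form: 11110xxx 10xxxxxx 10xxxxxx 10xxxxxx.
Binary (21 bits): 011000110111011100000.
Split 3+6+6+6: 011 | 000110 | 111011 | 100000.
Byte 1: 11110011 = 0xF3.
Byte 2: 10000110 = 0x86.
Byte 3: 10111011 = 0xBB.
Byte 4: 10100000 = 0xA0.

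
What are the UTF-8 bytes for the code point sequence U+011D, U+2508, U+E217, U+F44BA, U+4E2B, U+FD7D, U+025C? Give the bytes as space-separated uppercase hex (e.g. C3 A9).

C4 9D E2 94 88 EE 88 97 F3 B4 92 BA E4 B8 AB EF B5 BD C9 9C

U+011D: 2-byte form → C4 9D.
U+2508: 3-byte form → E2 94 88.
U+E217: 3-byte form → EE 88 97.
U+F44BA: 4-byte form → F3 B4 92 BA.
U+4E2B: 3-byte form → E4 B8 AB.
U+FD7D: 3-byte form → EF B5 BD.
U+025C: 2-byte form → C9 9C.
Concatenated (20 bytes): C4 9D E2 94 88 EE 88 97 F3 B4 92 BA E4 B8 AB EF B5 BD C9 9C.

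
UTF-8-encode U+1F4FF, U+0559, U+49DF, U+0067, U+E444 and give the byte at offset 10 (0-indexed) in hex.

0xEE

U+1F4FF → 4-byte form F0 9F 93 BF at offsets 0–3.
U+0559 → 2-byte form D5 99 at offsets 4–5.
U+49DF → 3-byte form E4 A7 9F at offsets 6–8.
U+0067 → 1-byte form 67 at offsets 9–9.
U+E444 → 3-byte form EE 91 84 at offsets 10–12.
Offset 10 falls in char 5's range; it's byte 1 of EE 91 84 = 0xEE.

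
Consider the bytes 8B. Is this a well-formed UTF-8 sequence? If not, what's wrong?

invalid (continuation byte with no leading byte)

Byte 0x8B = 10001011 has the form 10xxxxxx — a continuation byte — but there is no preceding leading byte.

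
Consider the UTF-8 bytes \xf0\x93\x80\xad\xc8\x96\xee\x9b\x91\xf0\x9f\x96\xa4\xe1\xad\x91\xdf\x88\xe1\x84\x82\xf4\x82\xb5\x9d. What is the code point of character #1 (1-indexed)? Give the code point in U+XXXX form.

Offset 0: leading byte 0xF0 = 11110000 → 4-byte char #1 = F0 93 80 AD.
Leading byte 0xF0 = 11110000 matches 11110xxx → 4-byte sequence.
Byte 1: 0xF0 = 11110000, payload 000 (3 bits).
Byte 2: 0x93 = 10010011 (10xxxxxx ✓), payload 010011.
Byte 3: 0x80 = 10000000 (10xxxxxx ✓), payload 000000.
Byte 4: 0xAD = 10101101 (10xxxxxx ✓), payload 101101.
Concatenate: 000010011000000101101 = 0x1302D (21 bits → U+1302D).

U+1302D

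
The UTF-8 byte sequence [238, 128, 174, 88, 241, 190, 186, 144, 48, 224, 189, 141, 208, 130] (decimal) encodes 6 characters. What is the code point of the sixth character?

U+0402

Offset 0: leading byte 0xEE = 11101110 → 3-byte char #1 = EE 80 AE.
Offset 3: leading byte 0x58 = 01011000 → 1-byte char #2 = 58.
Offset 4: leading byte 0xF1 = 11110001 → 4-byte char #3 = F1 BE BA 90.
Offset 8: leading byte 0x30 = 00110000 → 1-byte char #4 = 30.
Offset 9: leading byte 0xE0 = 11100000 → 3-byte char #5 = E0 BD 8D.
Offset 12: leading byte 0xD0 = 11010000 → 2-byte char #6 = D0 82.
Leading byte 0xD0 = 11010000 matches 110xxxxx → 2-byte sequence.
Byte 1: 0xD0 = 11010000, payload 10000 (5 bits).
Byte 2: 0x82 = 10000010 (10xxxxxx ✓), payload 000010.
Concatenate: 10000000010 = 0x402 (11 bits → U+0402).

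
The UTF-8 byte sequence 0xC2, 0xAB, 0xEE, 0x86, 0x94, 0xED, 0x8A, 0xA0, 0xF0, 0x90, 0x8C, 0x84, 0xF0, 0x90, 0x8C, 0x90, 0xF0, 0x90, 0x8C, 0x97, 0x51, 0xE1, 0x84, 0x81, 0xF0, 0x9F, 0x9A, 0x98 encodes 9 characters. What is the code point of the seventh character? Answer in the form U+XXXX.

U+0051

Offset 0: leading byte 0xC2 = 11000010 → 2-byte char #1 = C2 AB.
Offset 2: leading byte 0xEE = 11101110 → 3-byte char #2 = EE 86 94.
Offset 5: leading byte 0xED = 11101101 → 3-byte char #3 = ED 8A A0.
Offset 8: leading byte 0xF0 = 11110000 → 4-byte char #4 = F0 90 8C 84.
Offset 12: leading byte 0xF0 = 11110000 → 4-byte char #5 = F0 90 8C 90.
Offset 16: leading byte 0xF0 = 11110000 → 4-byte char #6 = F0 90 8C 97.
Offset 20: leading byte 0x51 = 01010001 → 1-byte char #7 = 51.
Leading byte 0x51 = 01010001 matches 0xxxxxxx → 1-byte sequence.
Byte 1: 0x51 = 01010001, payload 1010001 (7 bits).
Concatenate: 1010001 = 0x51 (7 bits → U+0051).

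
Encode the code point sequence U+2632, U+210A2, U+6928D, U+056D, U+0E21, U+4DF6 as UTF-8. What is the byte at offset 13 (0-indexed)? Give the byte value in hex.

0xE0

U+2632 → 3-byte form E2 98 B2 at offsets 0–2.
U+210A2 → 4-byte form F0 A1 82 A2 at offsets 3–6.
U+6928D → 4-byte form F1 A9 8A 8D at offsets 7–10.
U+056D → 2-byte form D5 AD at offsets 11–12.
U+0E21 → 3-byte form E0 B8 A1 at offsets 13–15.
Offset 13 falls in char 5's range; it's byte 1 of E0 B8 A1 = 0xE0.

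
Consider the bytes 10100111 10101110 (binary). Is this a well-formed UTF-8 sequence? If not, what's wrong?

invalid (continuation byte with no leading byte)

Byte 0xA7 = 10100111 has the form 10xxxxxx — a continuation byte — but there is no preceding leading byte.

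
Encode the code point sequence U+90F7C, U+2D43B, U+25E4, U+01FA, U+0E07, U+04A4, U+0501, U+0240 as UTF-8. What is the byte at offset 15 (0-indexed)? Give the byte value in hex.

0x87

U+90F7C → 4-byte form F2 90 BD BC at offsets 0–3.
U+2D43B → 4-byte form F0 AD 90 BB at offsets 4–7.
U+25E4 → 3-byte form E2 97 A4 at offsets 8–10.
U+01FA → 2-byte form C7 BA at offsets 11–12.
U+0E07 → 3-byte form E0 B8 87 at offsets 13–15.
Offset 15 falls in char 5's range; it's byte 3 of E0 B8 87 = 0x87.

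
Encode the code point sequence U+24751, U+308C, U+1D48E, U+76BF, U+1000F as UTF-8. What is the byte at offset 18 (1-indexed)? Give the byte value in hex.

1-indexed offset 18 is 0-indexed offset 17.
U+24751 → 4-byte form F0 A4 9D 91 at offsets 0–3.
U+308C → 3-byte form E3 82 8C at offsets 4–6.
U+1D48E → 4-byte form F0 9D 92 8E at offsets 7–10.
U+76BF → 3-byte form E7 9A BF at offsets 11–13.
U+1000F → 4-byte form F0 90 80 8F at offsets 14–17.
Offset 17 falls in char 5's range; it's byte 4 of F0 90 80 8F = 0x8F.

0x8F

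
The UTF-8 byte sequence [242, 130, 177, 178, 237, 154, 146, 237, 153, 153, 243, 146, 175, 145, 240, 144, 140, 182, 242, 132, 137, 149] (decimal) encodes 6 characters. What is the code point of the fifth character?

U+10336

Offset 0: leading byte 0xF2 = 11110010 → 4-byte char #1 = F2 82 B1 B2.
Offset 4: leading byte 0xED = 11101101 → 3-byte char #2 = ED 9A 92.
Offset 7: leading byte 0xED = 11101101 → 3-byte char #3 = ED 99 99.
Offset 10: leading byte 0xF3 = 11110011 → 4-byte char #4 = F3 92 AF 91.
Offset 14: leading byte 0xF0 = 11110000 → 4-byte char #5 = F0 90 8C B6.
Leading byte 0xF0 = 11110000 matches 11110xxx → 4-byte sequence.
Byte 1: 0xF0 = 11110000, payload 000 (3 bits).
Byte 2: 0x90 = 10010000 (10xxxxxx ✓), payload 010000.
Byte 3: 0x8C = 10001100 (10xxxxxx ✓), payload 001100.
Byte 4: 0xB6 = 10110110 (10xxxxxx ✓), payload 110110.
Concatenate: 000010000001100110110 = 0x10336 (21 bits → U+10336).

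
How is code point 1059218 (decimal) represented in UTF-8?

U+102992 = 0x102992 = 1059218 decimal. In range U+10000–U+10FFFF → 4-byte form: 11110xxx 10xxxxxx 10xxxxxx 10xxxxxx.
Binary (21 bits): 100000010100110010010.
Split 3+6+6+6: 100 | 000010 | 100110 | 010010.
Byte 1: 11110100 = 0xF4.
Byte 2: 10000010 = 0x82.
Byte 3: 10100110 = 0xA6.
Byte 4: 10010010 = 0x92.

F4 82 A6 92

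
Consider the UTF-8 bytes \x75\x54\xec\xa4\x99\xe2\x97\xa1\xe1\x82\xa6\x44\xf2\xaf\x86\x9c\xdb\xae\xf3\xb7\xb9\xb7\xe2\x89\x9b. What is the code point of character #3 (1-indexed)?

Offset 0: leading byte 0x75 = 01110101 → 1-byte char #1 = 75.
Offset 1: leading byte 0x54 = 01010100 → 1-byte char #2 = 54.
Offset 2: leading byte 0xEC = 11101100 → 3-byte char #3 = EC A4 99.
Leading byte 0xEC = 11101100 matches 1110xxxx → 3-byte sequence.
Byte 1: 0xEC = 11101100, payload 1100 (4 bits).
Byte 2: 0xA4 = 10100100 (10xxxxxx ✓), payload 100100.
Byte 3: 0x99 = 10011001 (10xxxxxx ✓), payload 011001.
Concatenate: 1100100100011001 = 0xC919 (16 bits → U+C919).

U+C919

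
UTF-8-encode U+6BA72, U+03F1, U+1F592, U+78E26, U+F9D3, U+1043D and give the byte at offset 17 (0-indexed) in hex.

U+6BA72 → 4-byte form F1 AB A9 B2 at offsets 0–3.
U+03F1 → 2-byte form CF B1 at offsets 4–5.
U+1F592 → 4-byte form F0 9F 96 92 at offsets 6–9.
U+78E26 → 4-byte form F1 B8 B8 A6 at offsets 10–13.
U+F9D3 → 3-byte form EF A7 93 at offsets 14–16.
U+1043D → 4-byte form F0 90 90 BD at offsets 17–20.
Offset 17 falls in char 6's range; it's byte 1 of F0 90 90 BD = 0xF0.

0xF0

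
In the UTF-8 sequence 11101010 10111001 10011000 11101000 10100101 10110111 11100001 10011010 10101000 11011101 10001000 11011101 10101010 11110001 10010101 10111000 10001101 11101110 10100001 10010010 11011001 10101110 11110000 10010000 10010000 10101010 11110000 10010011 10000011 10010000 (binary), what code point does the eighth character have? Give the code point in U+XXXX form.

Offset 0: leading byte 0xEA = 11101010 → 3-byte char #1 = EA B9 98.
Offset 3: leading byte 0xE8 = 11101000 → 3-byte char #2 = E8 A5 B7.
Offset 6: leading byte 0xE1 = 11100001 → 3-byte char #3 = E1 9A A8.
Offset 9: leading byte 0xDD = 11011101 → 2-byte char #4 = DD 88.
Offset 11: leading byte 0xDD = 11011101 → 2-byte char #5 = DD AA.
Offset 13: leading byte 0xF1 = 11110001 → 4-byte char #6 = F1 95 B8 8D.
Offset 17: leading byte 0xEE = 11101110 → 3-byte char #7 = EE A1 92.
Offset 20: leading byte 0xD9 = 11011001 → 2-byte char #8 = D9 AE.
Leading byte 0xD9 = 11011001 matches 110xxxxx → 2-byte sequence.
Byte 1: 0xD9 = 11011001, payload 11001 (5 bits).
Byte 2: 0xAE = 10101110 (10xxxxxx ✓), payload 101110.
Concatenate: 11001101110 = 0x66E (11 bits → U+066E).

U+066E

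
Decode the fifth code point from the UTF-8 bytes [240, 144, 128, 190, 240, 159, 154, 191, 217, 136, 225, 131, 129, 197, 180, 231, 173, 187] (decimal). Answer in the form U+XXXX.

U+0174

Offset 0: leading byte 0xF0 = 11110000 → 4-byte char #1 = F0 90 80 BE.
Offset 4: leading byte 0xF0 = 11110000 → 4-byte char #2 = F0 9F 9A BF.
Offset 8: leading byte 0xD9 = 11011001 → 2-byte char #3 = D9 88.
Offset 10: leading byte 0xE1 = 11100001 → 3-byte char #4 = E1 83 81.
Offset 13: leading byte 0xC5 = 11000101 → 2-byte char #5 = C5 B4.
Leading byte 0xC5 = 11000101 matches 110xxxxx → 2-byte sequence.
Byte 1: 0xC5 = 11000101, payload 00101 (5 bits).
Byte 2: 0xB4 = 10110100 (10xxxxxx ✓), payload 110100.
Concatenate: 00101110100 = 0x174 (11 bits → U+0174).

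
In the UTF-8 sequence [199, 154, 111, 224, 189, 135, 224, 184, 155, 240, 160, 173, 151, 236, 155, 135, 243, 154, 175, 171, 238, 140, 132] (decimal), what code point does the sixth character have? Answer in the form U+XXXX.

Offset 0: leading byte 0xC7 = 11000111 → 2-byte char #1 = C7 9A.
Offset 2: leading byte 0x6F = 01101111 → 1-byte char #2 = 6F.
Offset 3: leading byte 0xE0 = 11100000 → 3-byte char #3 = E0 BD 87.
Offset 6: leading byte 0xE0 = 11100000 → 3-byte char #4 = E0 B8 9B.
Offset 9: leading byte 0xF0 = 11110000 → 4-byte char #5 = F0 A0 AD 97.
Offset 13: leading byte 0xEC = 11101100 → 3-byte char #6 = EC 9B 87.
Leading byte 0xEC = 11101100 matches 1110xxxx → 3-byte sequence.
Byte 1: 0xEC = 11101100, payload 1100 (4 bits).
Byte 2: 0x9B = 10011011 (10xxxxxx ✓), payload 011011.
Byte 3: 0x87 = 10000111 (10xxxxxx ✓), payload 000111.
Concatenate: 1100011011000111 = 0xC6C7 (16 bits → U+C6C7).

U+C6C7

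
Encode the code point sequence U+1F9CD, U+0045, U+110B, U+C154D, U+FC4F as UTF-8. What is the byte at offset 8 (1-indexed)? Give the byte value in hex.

0x8B

1-indexed offset 8 is 0-indexed offset 7.
U+1F9CD → 4-byte form F0 9F A7 8D at offsets 0–3.
U+0045 → 1-byte form 45 at offsets 4–4.
U+110B → 3-byte form E1 84 8B at offsets 5–7.
Offset 7 falls in char 3's range; it's byte 3 of E1 84 8B = 0x8B.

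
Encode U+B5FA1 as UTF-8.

U+B5FA1 = 0xB5FA1 = 745377 decimal. In range U+10000–U+10FFFF → 4-byte form: 11110xxx 10xxxxxx 10xxxxxx 10xxxxxx.
Binary (21 bits): 010110101111110100001.
Split 3+6+6+6: 010 | 110101 | 111110 | 100001.
Byte 1: 11110010 = 0xF2.
Byte 2: 10110101 = 0xB5.
Byte 3: 10111110 = 0xBE.
Byte 4: 10100001 = 0xA1.

F2 B5 BE A1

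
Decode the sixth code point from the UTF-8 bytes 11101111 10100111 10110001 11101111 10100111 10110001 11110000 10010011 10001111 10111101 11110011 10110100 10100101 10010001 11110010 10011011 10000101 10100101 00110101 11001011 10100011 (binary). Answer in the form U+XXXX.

Offset 0: leading byte 0xEF = 11101111 → 3-byte char #1 = EF A7 B1.
Offset 3: leading byte 0xEF = 11101111 → 3-byte char #2 = EF A7 B1.
Offset 6: leading byte 0xF0 = 11110000 → 4-byte char #3 = F0 93 8F BD.
Offset 10: leading byte 0xF3 = 11110011 → 4-byte char #4 = F3 B4 A5 91.
Offset 14: leading byte 0xF2 = 11110010 → 4-byte char #5 = F2 9B 85 A5.
Offset 18: leading byte 0x35 = 00110101 → 1-byte char #6 = 35.
Leading byte 0x35 = 00110101 matches 0xxxxxxx → 1-byte sequence.
Byte 1: 0x35 = 00110101, payload 0110101 (7 bits).
Concatenate: 0110101 = 0x35 (7 bits → U+0035).

U+0035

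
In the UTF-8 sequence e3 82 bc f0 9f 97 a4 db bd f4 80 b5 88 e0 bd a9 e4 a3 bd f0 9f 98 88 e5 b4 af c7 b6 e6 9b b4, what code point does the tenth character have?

U+66F4

Offset 0: leading byte 0xE3 = 11100011 → 3-byte char #1 = E3 82 BC.
Offset 3: leading byte 0xF0 = 11110000 → 4-byte char #2 = F0 9F 97 A4.
Offset 7: leading byte 0xDB = 11011011 → 2-byte char #3 = DB BD.
Offset 9: leading byte 0xF4 = 11110100 → 4-byte char #4 = F4 80 B5 88.
Offset 13: leading byte 0xE0 = 11100000 → 3-byte char #5 = E0 BD A9.
Offset 16: leading byte 0xE4 = 11100100 → 3-byte char #6 = E4 A3 BD.
Offset 19: leading byte 0xF0 = 11110000 → 4-byte char #7 = F0 9F 98 88.
Offset 23: leading byte 0xE5 = 11100101 → 3-byte char #8 = E5 B4 AF.
Offset 26: leading byte 0xC7 = 11000111 → 2-byte char #9 = C7 B6.
Offset 28: leading byte 0xE6 = 11100110 → 3-byte char #10 = E6 9B B4.
Leading byte 0xE6 = 11100110 matches 1110xxxx → 3-byte sequence.
Byte 1: 0xE6 = 11100110, payload 0110 (4 bits).
Byte 2: 0x9B = 10011011 (10xxxxxx ✓), payload 011011.
Byte 3: 0xB4 = 10110100 (10xxxxxx ✓), payload 110100.
Concatenate: 0110011011110100 = 0x66F4 (16 bits → U+66F4).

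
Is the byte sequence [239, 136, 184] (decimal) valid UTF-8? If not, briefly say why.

Leading byte 0xEF = 11101111 → 3-byte form.
Continuation bytes 0x88=10001000, 0xB8=10111000 all match 10xxxxxx.
Decoded value 0xF238 is ≥ 0x800 (shortest form) and not a surrogate.

valid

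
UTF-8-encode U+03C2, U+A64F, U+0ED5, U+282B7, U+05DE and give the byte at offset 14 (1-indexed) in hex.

0x9E

1-indexed offset 14 is 0-indexed offset 13.
U+03C2 → 2-byte form CF 82 at offsets 0–1.
U+A64F → 3-byte form EA 99 8F at offsets 2–4.
U+0ED5 → 3-byte form E0 BB 95 at offsets 5–7.
U+282B7 → 4-byte form F0 A8 8A B7 at offsets 8–11.
U+05DE → 2-byte form D7 9E at offsets 12–13.
Offset 13 falls in char 5's range; it's byte 2 of D7 9E = 0x9E.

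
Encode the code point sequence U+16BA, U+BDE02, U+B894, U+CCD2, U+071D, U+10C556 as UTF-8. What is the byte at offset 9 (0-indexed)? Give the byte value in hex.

0x94

U+16BA → 3-byte form E1 9A BA at offsets 0–2.
U+BDE02 → 4-byte form F2 BD B8 82 at offsets 3–6.
U+B894 → 3-byte form EB A2 94 at offsets 7–9.
Offset 9 falls in char 3's range; it's byte 3 of EB A2 94 = 0x94.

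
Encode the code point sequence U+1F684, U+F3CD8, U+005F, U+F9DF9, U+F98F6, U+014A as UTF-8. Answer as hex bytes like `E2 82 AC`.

F0 9F 9A 84 F3 B3 B3 98 5F F3 B9 B7 B9 F3 B9 A3 B6 C5 8A

U+1F684: 4-byte form → F0 9F 9A 84.
U+F3CD8: 4-byte form → F3 B3 B3 98.
U+005F: 1-byte form → 5F.
U+F9DF9: 4-byte form → F3 B9 B7 B9.
U+F98F6: 4-byte form → F3 B9 A3 B6.
U+014A: 2-byte form → C5 8A.
Concatenated (19 bytes): F0 9F 9A 84 F3 B3 B3 98 5F F3 B9 B7 B9 F3 B9 A3 B6 C5 8A.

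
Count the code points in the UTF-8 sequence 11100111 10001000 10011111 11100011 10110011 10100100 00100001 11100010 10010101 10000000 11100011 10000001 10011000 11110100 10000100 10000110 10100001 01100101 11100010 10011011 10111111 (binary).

8

Byte at offset 0: 0xE7 = 11100111 → 3-byte char (#1). Advance 3.
Byte at offset 3: 0xE3 = 11100011 → 3-byte char (#2). Advance 3.
Byte at offset 6: 0x21 = 00100001 → 1-byte char (#3). Advance 1.
Byte at offset 7: 0xE2 = 11100010 → 3-byte char (#4). Advance 3.
Byte at offset 10: 0xE3 = 11100011 → 3-byte char (#5). Advance 3.
Byte at offset 13: 0xF4 = 11110100 → 4-byte char (#6). Advance 4.
Byte at offset 17: 0x65 = 01100101 → 1-byte char (#7). Advance 1.
Byte at offset 18: 0xE2 = 11100010 → 3-byte char (#8). Advance 3.
Reached end at offset 21 after 8 code points.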